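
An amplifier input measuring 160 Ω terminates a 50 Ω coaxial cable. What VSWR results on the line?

Γ = (160 − 50)/(160 + 50) = 0.524
VSWR = (1 + 0.524)/(1 − 0.524)

VSWR ≈ 3.2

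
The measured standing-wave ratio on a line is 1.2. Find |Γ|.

|Γ| ≈ 0.0909

|Γ| = (S − 1)/(S + 1) = (1.2 − 1)/(1.2 + 1) = 0.2/2.2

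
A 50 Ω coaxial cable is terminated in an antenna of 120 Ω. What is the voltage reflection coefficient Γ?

Γ = (Z_L − Z_0)/(Z_L + Z_0) = (120 − 50)/(120 + 50) = 70/170

Γ = 0.412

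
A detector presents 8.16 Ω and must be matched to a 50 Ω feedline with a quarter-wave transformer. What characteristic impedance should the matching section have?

Z_qwt ≈ 20.2 Ω

Z_qwt = √(Z_0·R_L) = √(50 × 8.16) = √408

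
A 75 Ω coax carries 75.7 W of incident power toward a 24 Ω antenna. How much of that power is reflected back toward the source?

Γ = (24 − 75)/(24 + 75) = -0.515
|Γ|² = 0.265
P_refl = |Γ|²·P_inc = 20.1 W, P_del = (1 − |Γ|²)·P_inc = 55.6 W

P_reflected ≈ 20.1 W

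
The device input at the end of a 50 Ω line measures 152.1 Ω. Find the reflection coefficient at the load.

Γ = 0.505

Γ = (Z_L − Z_0)/(Z_L + Z_0) = (152.1 − 50)/(152.1 + 50) = 102.1/202.1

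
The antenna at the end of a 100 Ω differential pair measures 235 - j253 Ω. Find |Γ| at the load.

Γ = (Z_L − Z_0)/(Z_L + Z_0) = (135 − j253)/(335 − j253)
|Γ| = 287/420

|Γ| ≈ 0.683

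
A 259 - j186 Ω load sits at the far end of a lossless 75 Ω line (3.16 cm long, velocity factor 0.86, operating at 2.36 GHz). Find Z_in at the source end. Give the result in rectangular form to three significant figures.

Z_in ≈ 16.3 + j29.3 Ω

λ = v/f = 0.86·c / 2.36 GHz = 0.109 m
βl = 2π·l/λ = 2π × 0.289 = 104°
tan(βl) = tan(104°) = -3.99
Z_in = Z_0·(Z_L + jZ_0·tanβl)/(Z_0 + jZ_L·tanβl)
     = 75·(259 − j485)/(-668 − j1030)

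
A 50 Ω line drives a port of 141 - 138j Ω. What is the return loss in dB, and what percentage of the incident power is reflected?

Γ = (91 − j138)/(191 − j138), |Γ| = 0.702
RL = −20·log₁₀(0.702) = 3.08 dB
P_refl/P_inc = |Γ|² = 0.492

RL ≈ 3.08 dB; 49.2% of incident power reflected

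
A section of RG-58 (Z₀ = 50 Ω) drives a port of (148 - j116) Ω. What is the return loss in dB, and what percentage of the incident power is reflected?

Γ = (98 − j116)/(198 − j116), |Γ| = 0.662
RL = −20·log₁₀(0.662) = 3.59 dB
P_refl/P_inc = |Γ|² = 0.438

RL ≈ 3.59 dB; 43.8% of incident power reflected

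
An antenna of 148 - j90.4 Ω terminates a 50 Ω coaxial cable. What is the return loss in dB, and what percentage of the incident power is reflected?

RL ≈ 4.26 dB; 37.5% of incident power reflected

Γ = (98 − j90.4)/(198 − j90.4), |Γ| = 0.613
RL = −20·log₁₀(0.613) = 4.26 dB
P_refl/P_inc = |Γ|² = 0.375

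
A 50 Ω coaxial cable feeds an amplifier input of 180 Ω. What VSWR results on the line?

VSWR ≈ 3.6

Γ = (180 − 50)/(180 + 50) = 0.565
VSWR = (1 + 0.565)/(1 − 0.565)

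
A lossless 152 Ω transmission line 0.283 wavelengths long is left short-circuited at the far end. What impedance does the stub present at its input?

βl = 2π × 0.283 = 102°
tan(βl) = -4.75
For a short-circuited stub, Z_in = jZ_0·tan(βl)

Z_in ≈ −j723 Ω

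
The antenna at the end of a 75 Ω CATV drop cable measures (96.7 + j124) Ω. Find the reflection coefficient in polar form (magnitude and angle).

Γ ≈ 0.594 ∠ 44.2°

Γ = (Z_L − Z_0)/(Z_L + Z_0) = (21.7 + j124)/(171.7 + j124)
|Γ| = 126/212 = 0.594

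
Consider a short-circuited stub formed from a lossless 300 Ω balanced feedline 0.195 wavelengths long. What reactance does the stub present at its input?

X_in ≈ 833 Ω (inductive)

βl = 2π × 0.195 = 70.2°
tan(βl) = 2.78
For a short-circuited stub, Z_in = jZ_0·tan(βl)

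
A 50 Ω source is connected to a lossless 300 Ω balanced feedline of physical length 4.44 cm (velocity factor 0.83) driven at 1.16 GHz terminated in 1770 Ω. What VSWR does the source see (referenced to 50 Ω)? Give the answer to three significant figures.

λ = v/f = 0.83·c / 1.16 GHz = 0.215 m
βl = 2π·l/λ = 2π × 0.207 = 74.5°
tan(βl) = 3.6
Z_in = Z_0·(Z_L + jZ_0·tanβl)/(Z_0 + jZ_L·tanβl) = 54.7 − j80.8 Ω
Γ_s = (Z_in − Z_s)/(Z_in + Z_s) = (4.66 − j80.8)/(105 − j80.8), |Γ_s| = 0.612
VSWR = (1 + |Γ_s|)/(1 − |Γ_s|)

VSWR ≈ 4.16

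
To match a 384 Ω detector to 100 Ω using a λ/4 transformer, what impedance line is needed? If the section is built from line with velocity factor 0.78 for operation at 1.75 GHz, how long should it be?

Z_qwt ≈ 196 Ω; length ≈ 3.34 cm

Z_qwt = √(Z_0·R_L) = √(100 × 384) = √38400
λ = 0.78·c/f = 0.134 m, so l = λ/4 = 0.0334 m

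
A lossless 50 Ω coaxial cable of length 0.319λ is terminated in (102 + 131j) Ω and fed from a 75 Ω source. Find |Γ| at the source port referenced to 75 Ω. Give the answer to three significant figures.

|Γ| ≈ 0.787

βl = 2π × 0.319 = 115°
tan(βl) = -2.16
Z_in = Z_0·(Z_L + jZ_0·tanβl)/(Z_0 + jZ_L·tanβl) = 9.06 + j9.45 Ω
Γ_s = (Z_in − Z_s)/(Z_in + Z_s) = (-65.9 + j9.45)/(84.1 + j9.45), |Γ_s| = 0.787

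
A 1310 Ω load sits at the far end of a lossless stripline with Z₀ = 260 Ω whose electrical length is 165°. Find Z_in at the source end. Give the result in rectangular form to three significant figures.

tan(βl) = tan(165°) = -0.268
Z_in = Z_0·(Z_L + jZ_0·tanβl)/(Z_0 + jZ_L·tanβl)
     = 260·(1310 − j69.7)/(260 − j351)

Z_in ≈ 497 + j602 Ω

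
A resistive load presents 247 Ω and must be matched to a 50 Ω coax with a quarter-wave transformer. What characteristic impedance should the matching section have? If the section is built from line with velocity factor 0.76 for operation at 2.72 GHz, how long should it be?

Z_qwt = √(Z_0·R_L) = √(50 × 247) = √12350
λ = 0.76·c/f = 0.0838 m, so l = λ/4 = 0.021 m

Z_qwt ≈ 111 Ω; length ≈ 2.1 cm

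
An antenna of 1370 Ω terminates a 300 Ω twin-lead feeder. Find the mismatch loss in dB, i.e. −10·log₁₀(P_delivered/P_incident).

mismatch loss ≈ 2.3 dB

Γ = (1370 − 300)/(1370 + 300) = 0.641
|Γ|² = 0.411, so P_del/P_inc = 1 − |Γ|² = 0.589
ML = −10·log₁₀(1 − |Γ|²)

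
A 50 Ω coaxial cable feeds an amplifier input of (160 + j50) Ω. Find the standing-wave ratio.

VSWR ≈ 3.54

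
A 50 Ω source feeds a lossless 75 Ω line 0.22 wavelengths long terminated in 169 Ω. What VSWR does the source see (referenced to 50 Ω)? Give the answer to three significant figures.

VSWR ≈ 1.59

βl = 2π × 0.22 = 79.2°
tan(βl) = 5.24
Z_in = Z_0·(Z_L + jZ_0·tanβl)/(Z_0 + jZ_L·tanβl) = 34.2 − j11.4 Ω
Γ_s = (Z_in − Z_s)/(Z_in + Z_s) = (-15.8 − j11.4)/(84.2 − j11.4), |Γ_s| = 0.229
VSWR = (1 + |Γ_s|)/(1 − |Γ_s|)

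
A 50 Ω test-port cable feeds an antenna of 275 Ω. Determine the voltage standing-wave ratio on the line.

Γ = (275 − 50)/(275 + 50) = 0.692
VSWR = (1 + 0.692)/(1 − 0.692)

VSWR ≈ 5.5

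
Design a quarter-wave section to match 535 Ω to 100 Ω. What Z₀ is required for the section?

Z_qwt = √(Z_0·R_L) = √(100 × 535) = √53500

Z_qwt ≈ 231 Ω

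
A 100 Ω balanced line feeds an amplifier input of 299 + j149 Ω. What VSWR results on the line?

Γ = (Z_L − Z_0)/(Z_L + Z_0) = (199 + j149)/(399 + j149)
|Γ| = 249/426 = 0.584
VSWR = (1 + |Γ|)/(1 − |Γ|) = 1.58/0.416

VSWR ≈ 3.8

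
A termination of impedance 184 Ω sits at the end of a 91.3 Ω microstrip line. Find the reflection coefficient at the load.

Γ = 0.337

Γ = (Z_L − Z_0)/(Z_L + Z_0) = (184 − 91.3)/(184 + 91.3) = 92.7/275.3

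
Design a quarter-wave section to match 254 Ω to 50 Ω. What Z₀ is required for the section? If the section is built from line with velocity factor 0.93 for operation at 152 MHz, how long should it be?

Z_qwt ≈ 113 Ω; length ≈ 45.9 cm

Z_qwt = √(Z_0·R_L) = √(50 × 254) = √12700
λ = 0.93·c/f = 1.84 m, so l = λ/4 = 0.459 m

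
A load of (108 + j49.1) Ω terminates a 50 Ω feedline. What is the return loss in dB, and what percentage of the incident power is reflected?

RL ≈ 6.76 dB; 21.1% of incident power reflected

Γ = (58 + j49.1)/(158 + j49.1), |Γ| = 0.459
RL = −20·log₁₀(0.459) = 6.76 dB
P_refl/P_inc = |Γ|² = 0.211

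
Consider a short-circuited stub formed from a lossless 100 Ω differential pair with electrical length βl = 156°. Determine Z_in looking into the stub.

Z_in ≈ −j44.5 Ω

tan(βl) = -0.445
For a short-circuited stub, Z_in = jZ_0·tan(βl)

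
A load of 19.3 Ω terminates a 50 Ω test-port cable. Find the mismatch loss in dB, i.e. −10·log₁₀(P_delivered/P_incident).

mismatch loss ≈ 0.949 dB

Γ = (19.3 − 50)/(19.3 + 50) = -0.443
|Γ|² = 0.196, so P_del/P_inc = 1 − |Γ|² = 0.804
ML = −10·log₁₀(1 − |Γ|²)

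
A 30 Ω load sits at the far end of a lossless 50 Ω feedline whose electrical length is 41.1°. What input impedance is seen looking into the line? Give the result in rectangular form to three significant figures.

Z_in ≈ 41.5 + j21.9 Ω

tan(βl) = tan(41.1°) = 0.872
Z_in = Z_0·(Z_L + jZ_0·tanβl)/(Z_0 + jZ_L·tanβl)
     = 50·(30 + j43.6)/(50 + j26.2)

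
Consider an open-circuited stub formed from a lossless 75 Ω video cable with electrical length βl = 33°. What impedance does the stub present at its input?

Z_in ≈ −j115 Ω

tan(βl) = 0.649
For an open-circuited stub, Z_in = −jZ_0·cot(βl) = −jZ_0/tan(βl)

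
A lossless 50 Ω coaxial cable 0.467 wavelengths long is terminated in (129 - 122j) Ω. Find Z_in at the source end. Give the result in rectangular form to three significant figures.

Z_in ≈ 253 + j10.4 Ω

βl = 2π × 0.467 = 168°
tan(βl) = tan(168°) = -0.21
Z_in = Z_0·(Z_L + jZ_0·tanβl)/(Z_0 + jZ_L·tanβl)
     = 50·(129 − j133)/(24.3 − j27.1)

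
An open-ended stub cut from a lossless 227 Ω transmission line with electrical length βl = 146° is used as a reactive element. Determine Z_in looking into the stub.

Z_in ≈ +j337 Ω

tan(βl) = -0.675
For an open-ended stub, Z_in = −jZ_0·cot(βl) = −jZ_0/tan(βl)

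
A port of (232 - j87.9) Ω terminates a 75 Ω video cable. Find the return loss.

Γ = (157 − j87.9)/(307 − j87.9), |Γ| = 0.563
RL = −20·log₁₀|Γ| = −20·log₁₀(0.563)

RL ≈ 4.98 dB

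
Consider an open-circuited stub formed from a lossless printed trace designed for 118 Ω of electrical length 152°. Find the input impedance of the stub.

Z_in ≈ +j222 Ω

tan(βl) = -0.532
For an open-circuited stub, Z_in = −jZ_0·cot(βl) = −jZ_0/tan(βl)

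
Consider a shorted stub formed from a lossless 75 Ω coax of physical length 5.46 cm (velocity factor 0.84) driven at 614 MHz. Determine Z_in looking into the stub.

Z_in ≈ +j83 Ω

λ = v/f = 0.84·c / 614 MHz = 0.41 m
βl = 2π·l/λ = 2π × 0.133 = 47.9°
tan(βl) = 1.11
For a shorted stub, Z_in = jZ_0·tan(βl)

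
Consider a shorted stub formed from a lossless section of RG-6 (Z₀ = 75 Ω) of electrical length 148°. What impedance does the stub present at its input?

tan(βl) = -0.625
For a shorted stub, Z_in = jZ_0·tan(βl)

Z_in ≈ −j46.9 Ω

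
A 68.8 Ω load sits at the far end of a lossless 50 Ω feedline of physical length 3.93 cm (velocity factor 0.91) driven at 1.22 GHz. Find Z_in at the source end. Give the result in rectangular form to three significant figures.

λ = v/f = 0.91·c / 1.22 GHz = 0.224 m
βl = 2π·l/λ = 2π × 0.176 = 63.2°
tan(βl) = tan(63.2°) = 1.98
Z_in = Z_0·(Z_L + jZ_0·tanβl)/(Z_0 + jZ_L·tanβl)
     = 50·(68.8 + j99.1)/(50 + j136)

Z_in ≈ 40.2 − j10.5 Ω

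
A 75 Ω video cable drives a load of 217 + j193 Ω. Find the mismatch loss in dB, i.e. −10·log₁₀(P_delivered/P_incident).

Γ = (142 + j193)/(292 + j193), |Γ| = 0.685
|Γ|² = 0.469, so P_del/P_inc = 1 − |Γ|² = 0.531
ML = −10·log₁₀(1 − |Γ|²)

mismatch loss ≈ 2.75 dB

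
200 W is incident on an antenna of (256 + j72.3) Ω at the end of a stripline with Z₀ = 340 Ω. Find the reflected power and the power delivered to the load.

P_reflected ≈ 6.82 W; P_delivered ≈ 193 W

|Γ| = |(-84 + j72.3)/(596 + j72.3)| = 0.185
|Γ|² = 0.0341
P_refl = |Γ|²·P_inc = 6.82 W, P_del = (1 − |Γ|²)·P_inc = 193 W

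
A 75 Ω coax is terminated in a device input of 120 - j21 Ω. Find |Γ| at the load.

|Γ| ≈ 0.253

Γ = (Z_L − Z_0)/(Z_L + Z_0) = (45 − j21)/(195 − j21)
|Γ| = 49.7/196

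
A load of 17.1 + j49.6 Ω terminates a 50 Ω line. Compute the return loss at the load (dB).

RL ≈ 2.93 dB

Γ = (-32.9 + j49.6)/(67.1 + j49.6), |Γ| = 0.713
RL = −20·log₁₀|Γ| = −20·log₁₀(0.713)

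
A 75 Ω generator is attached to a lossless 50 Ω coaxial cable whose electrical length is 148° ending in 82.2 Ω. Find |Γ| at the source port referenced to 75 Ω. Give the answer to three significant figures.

|Γ| ≈ 0.243

tan(βl) = -0.625
Z_in = Z_0·(Z_L + jZ_0·tanβl)/(Z_0 + jZ_L·tanβl) = 55.6 + j25.9 Ω
Γ_s = (Z_in − Z_s)/(Z_in + Z_s) = (-19.4 + j25.9)/(131 + j25.9), |Γ_s| = 0.243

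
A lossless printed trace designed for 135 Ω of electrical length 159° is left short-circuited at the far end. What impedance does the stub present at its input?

Z_in ≈ −j51.8 Ω

tan(βl) = -0.384
For a short-circuited stub, Z_in = jZ_0·tan(βl)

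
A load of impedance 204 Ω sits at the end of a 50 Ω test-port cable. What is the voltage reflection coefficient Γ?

Γ = (Z_L − Z_0)/(Z_L + Z_0) = (204 − 50)/(204 + 50) = 154/254

Γ = 0.606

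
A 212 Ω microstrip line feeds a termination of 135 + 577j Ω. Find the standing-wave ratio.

Γ = (Z_L − Z_0)/(Z_L + Z_0) = (-77 + j577)/(347 + j577)
|Γ| = 582/673 = 0.865
VSWR = (1 + |Γ|)/(1 − |Γ|) = 1.86/0.135

VSWR ≈ 13.8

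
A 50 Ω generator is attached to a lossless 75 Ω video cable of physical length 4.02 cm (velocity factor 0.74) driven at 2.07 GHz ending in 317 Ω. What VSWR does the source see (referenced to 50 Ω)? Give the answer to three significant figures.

VSWR ≈ 4.62

λ = v/f = 0.74·c / 2.07 GHz = 0.107 m
βl = 2π·l/λ = 2π × 0.375 = 135°
tan(βl) = -1
Z_in = Z_0·(Z_L + jZ_0·tanβl)/(Z_0 + jZ_L·tanβl) = 33.5 + j66.9 Ω
Γ_s = (Z_in − Z_s)/(Z_in + Z_s) = (-16.5 + j66.9)/(83.5 + j66.9), |Γ_s| = 0.644
VSWR = (1 + |Γ_s|)/(1 − |Γ_s|)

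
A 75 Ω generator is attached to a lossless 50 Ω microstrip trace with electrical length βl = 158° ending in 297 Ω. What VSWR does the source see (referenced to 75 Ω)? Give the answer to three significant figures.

VSWR ≈ 4.67

tan(βl) = -0.404
Z_in = Z_0·(Z_L + jZ_0·tanβl)/(Z_0 + jZ_L·tanβl) = 51.1 + j102 Ω
Γ_s = (Z_in − Z_s)/(Z_in + Z_s) = (-23.9 + j102)/(126 + j102), |Γ_s| = 0.647
VSWR = (1 + |Γ_s|)/(1 − |Γ_s|)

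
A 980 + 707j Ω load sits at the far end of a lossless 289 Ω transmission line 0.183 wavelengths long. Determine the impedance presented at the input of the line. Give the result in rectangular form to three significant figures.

βl = 2π × 0.183 = 65.9°
tan(βl) = tan(65.9°) = 2.23
Z_in = Z_0·(Z_L + jZ_0·tanβl)/(Z_0 + jZ_L·tanβl)
     = 289·(980 + j1350)/(-1290 + j2190)

Z_in ≈ 75.9 − j174 Ω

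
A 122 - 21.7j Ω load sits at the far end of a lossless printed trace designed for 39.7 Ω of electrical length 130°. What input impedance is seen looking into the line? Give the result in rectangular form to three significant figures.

Z_in ≈ 21.8 + j31.2 Ω

tan(βl) = tan(130°) = -1.19
Z_in = Z_0·(Z_L + jZ_0·tanβl)/(Z_0 + jZ_L·tanβl)
     = 39.7·(122 − j69)/(13.8 − j145)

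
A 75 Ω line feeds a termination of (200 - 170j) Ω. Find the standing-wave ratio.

VSWR ≈ 4.76

Γ = (Z_L − Z_0)/(Z_L + Z_0) = (125 − j170)/(275 − j170)
|Γ| = 211/323 = 0.653
VSWR = (1 + |Γ|)/(1 − |Γ|) = 1.65/0.347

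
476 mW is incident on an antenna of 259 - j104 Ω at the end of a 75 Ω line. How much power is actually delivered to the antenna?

P_delivered ≈ 302 mW

|Γ| = |(184 − j104)/(334 − j104)| = 0.604
|Γ|² = 0.365
P_refl = |Γ|²·P_inc = 174 mW, P_del = (1 − |Γ|²)·P_inc = 302 mW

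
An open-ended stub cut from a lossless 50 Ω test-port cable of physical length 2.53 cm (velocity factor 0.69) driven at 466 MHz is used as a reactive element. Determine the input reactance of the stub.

X_in ≈ -134 Ω (capacitive)

λ = v/f = 0.69·c / 466 MHz = 0.444 m
βl = 2π·l/λ = 2π × 0.057 = 20.5°
tan(βl) = 0.374
For an open-ended stub, Z_in = −jZ_0·cot(βl) = −jZ_0/tan(βl)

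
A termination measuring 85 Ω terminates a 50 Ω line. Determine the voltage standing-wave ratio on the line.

Γ = (85 − 50)/(85 + 50) = 0.259
VSWR = (1 + 0.259)/(1 − 0.259)

VSWR ≈ 1.7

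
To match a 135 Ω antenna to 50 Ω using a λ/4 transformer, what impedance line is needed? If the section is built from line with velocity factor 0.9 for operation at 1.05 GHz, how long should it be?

Z_qwt = √(Z_0·R_L) = √(50 × 135) = √6750
λ = 0.9·c/f = 0.257 m, so l = λ/4 = 0.0643 m

Z_qwt ≈ 82.2 Ω; length ≈ 6.43 cm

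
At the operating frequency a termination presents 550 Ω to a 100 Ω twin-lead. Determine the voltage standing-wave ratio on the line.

VSWR ≈ 5.5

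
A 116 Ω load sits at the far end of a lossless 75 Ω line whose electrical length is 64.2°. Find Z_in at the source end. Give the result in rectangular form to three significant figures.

tan(βl) = tan(64.2°) = 2.07
Z_in = Z_0·(Z_L + jZ_0·tanβl)/(Z_0 + jZ_L·tanβl)
     = 75·(116 + j155)/(75 + j240)

Z_in ≈ 54.5 − j19.2 Ω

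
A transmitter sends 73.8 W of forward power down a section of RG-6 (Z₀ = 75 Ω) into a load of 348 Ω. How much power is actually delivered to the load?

P_delivered ≈ 43.1 W

Γ = (348 − 75)/(348 + 75) = 0.645
|Γ|² = 0.417
P_refl = |Γ|²·P_inc = 30.7 W, P_del = (1 − |Γ|²)·P_inc = 43.1 W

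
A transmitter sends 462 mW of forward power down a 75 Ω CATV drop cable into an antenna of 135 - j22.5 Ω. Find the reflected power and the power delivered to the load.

P_reflected ≈ 42.5 mW; P_delivered ≈ 419 mW

|Γ| = |(60 − j22.5)/(210 − j22.5)| = 0.303
|Γ|² = 0.0921
P_refl = |Γ|²·P_inc = 42.5 mW, P_del = (1 − |Γ|²)·P_inc = 419 mW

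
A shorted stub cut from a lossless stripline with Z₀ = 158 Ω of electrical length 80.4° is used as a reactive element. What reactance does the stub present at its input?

tan(βl) = 5.91
For a shorted stub, Z_in = jZ_0·tan(βl)

X_in ≈ 934 Ω (inductive)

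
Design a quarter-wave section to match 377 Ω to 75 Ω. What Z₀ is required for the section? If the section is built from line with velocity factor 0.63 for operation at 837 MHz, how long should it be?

Z_qwt ≈ 168 Ω; length ≈ 5.65 cm

Z_qwt = √(Z_0·R_L) = √(75 × 377) = √28280
λ = 0.63·c/f = 0.226 m, so l = λ/4 = 0.0565 m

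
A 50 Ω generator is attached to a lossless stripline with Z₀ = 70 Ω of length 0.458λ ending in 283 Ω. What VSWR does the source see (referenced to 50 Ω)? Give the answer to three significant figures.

βl = 2π × 0.458 = 165°
tan(βl) = -0.27
Z_in = Z_0·(Z_L + jZ_0·tanβl)/(Z_0 + jZ_L·tanβl) = 138 + j132 Ω
Γ_s = (Z_in − Z_s)/(Z_in + Z_s) = (88.5 + j132)/(188 + j132), |Γ_s| = 0.691
VSWR = (1 + |Γ_s|)/(1 − |Γ_s|)

VSWR ≈ 5.48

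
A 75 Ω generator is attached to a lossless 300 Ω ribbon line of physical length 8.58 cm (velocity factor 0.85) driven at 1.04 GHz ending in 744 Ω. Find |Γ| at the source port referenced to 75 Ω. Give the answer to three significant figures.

|Γ| ≈ 0.65

λ = v/f = 0.85·c / 1.04 GHz = 0.245 m
βl = 2π·l/λ = 2π × 0.35 = 126°
tan(βl) = -1.38
Z_in = Z_0·(Z_L + jZ_0·tanβl)/(Z_0 + jZ_L·tanβl) = 170 + j168 Ω
Γ_s = (Z_in − Z_s)/(Z_in + Z_s) = (95.1 + j168)/(245 + j168), |Γ_s| = 0.65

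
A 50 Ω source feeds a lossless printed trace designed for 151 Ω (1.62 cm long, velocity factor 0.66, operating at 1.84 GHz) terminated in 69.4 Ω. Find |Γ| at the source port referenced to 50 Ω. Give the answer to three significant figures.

λ = v/f = 0.66·c / 1.84 GHz = 0.108 m
βl = 2π·l/λ = 2π × 0.151 = 54.2°
tan(βl) = 1.39
Z_in = Z_0·(Z_L + jZ_0·tanβl)/(Z_0 + jZ_L·tanβl) = 144 + j117 Ω
Γ_s = (Z_in − Z_s)/(Z_in + Z_s) = (94.2 + j117)/(194 + j117), |Γ_s| = 0.663

|Γ| ≈ 0.663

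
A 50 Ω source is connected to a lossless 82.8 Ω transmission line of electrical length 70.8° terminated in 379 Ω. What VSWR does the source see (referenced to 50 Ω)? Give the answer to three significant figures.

tan(βl) = 2.87
Z_in = Z_0·(Z_L + jZ_0·tanβl)/(Z_0 + jZ_L·tanβl) = 20.2 − j27.3 Ω
Γ_s = (Z_in − Z_s)/(Z_in + Z_s) = (-29.8 − j27.3)/(70.2 − j27.3), |Γ_s| = 0.537
VSWR = (1 + |Γ_s|)/(1 − |Γ_s|)

VSWR ≈ 3.32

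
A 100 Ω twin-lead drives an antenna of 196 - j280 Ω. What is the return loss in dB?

RL ≈ 2.78 dB

Γ = (96 − j280)/(296 − j280), |Γ| = 0.726
RL = −20·log₁₀|Γ| = −20·log₁₀(0.726)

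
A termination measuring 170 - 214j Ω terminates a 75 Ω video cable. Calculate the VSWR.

VSWR ≈ 6.14

Γ = (Z_L − Z_0)/(Z_L + Z_0) = (95 − j214)/(245 − j214)
|Γ| = 234/325 = 0.72
VSWR = (1 + |Γ|)/(1 − |Γ|) = 1.72/0.28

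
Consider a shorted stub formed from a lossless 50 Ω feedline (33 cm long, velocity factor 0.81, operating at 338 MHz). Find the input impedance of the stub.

λ = v/f = 0.81·c / 338 MHz = 0.719 m
βl = 2π·l/λ = 2π × 0.459 = 165°
tan(βl) = -0.263
For a shorted stub, Z_in = jZ_0·tan(βl)

Z_in ≈ −j13.2 Ω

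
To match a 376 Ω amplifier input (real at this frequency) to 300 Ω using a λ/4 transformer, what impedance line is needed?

Z_qwt ≈ 336 Ω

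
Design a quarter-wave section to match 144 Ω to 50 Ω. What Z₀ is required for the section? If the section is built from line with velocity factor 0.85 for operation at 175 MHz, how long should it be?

Z_qwt = √(Z_0·R_L) = √(50 × 144) = √7200
λ = 0.85·c/f = 1.46 m, so l = λ/4 = 0.364 m

Z_qwt ≈ 84.9 Ω; length ≈ 36.4 cm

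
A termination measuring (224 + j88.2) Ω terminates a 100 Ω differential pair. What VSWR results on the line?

Γ = (Z_L − Z_0)/(Z_L + Z_0) = (124 + j88.2)/(324 + j88.2)
|Γ| = 152/336 = 0.453
VSWR = (1 + |Γ|)/(1 − |Γ|) = 1.45/0.547

VSWR ≈ 2.66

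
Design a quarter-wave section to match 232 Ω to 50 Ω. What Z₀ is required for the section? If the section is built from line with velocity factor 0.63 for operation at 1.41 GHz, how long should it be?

Z_qwt = √(Z_0·R_L) = √(50 × 232) = √11600
λ = 0.63·c/f = 0.134 m, so l = λ/4 = 0.0335 m

Z_qwt ≈ 108 Ω; length ≈ 3.35 cm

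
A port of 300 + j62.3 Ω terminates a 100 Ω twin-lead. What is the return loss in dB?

Γ = (200 + j62.3)/(400 + j62.3), |Γ| = 0.517
RL = −20·log₁₀|Γ| = −20·log₁₀(0.517)

RL ≈ 5.72 dB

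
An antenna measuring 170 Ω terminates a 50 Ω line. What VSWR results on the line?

VSWR ≈ 3.4

For a purely resistive load, VSWR = R_L/Z_0 or Z_0/R_L (whichever > 1) = 170/50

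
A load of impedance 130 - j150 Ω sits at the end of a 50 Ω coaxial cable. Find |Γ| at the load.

Γ = (Z_L − Z_0)/(Z_L + Z_0) = (80 − j150)/(180 − j150)
|Γ| = 170/234

|Γ| ≈ 0.726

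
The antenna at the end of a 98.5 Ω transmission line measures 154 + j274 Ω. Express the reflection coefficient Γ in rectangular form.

Γ ≈ 0.642 + j0.389

Γ = (Z_L − Z_0)/(Z_L + Z_0) = (55.5 + j274)/(252.5 + j274)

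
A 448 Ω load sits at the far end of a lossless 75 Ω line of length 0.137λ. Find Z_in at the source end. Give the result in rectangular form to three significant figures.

Z_in ≈ 21.4 − j61.4 Ω

βl = 2π × 0.137 = 49.3°
tan(βl) = tan(49.3°) = 1.16
Z_in = Z_0·(Z_L + jZ_0·tanβl)/(Z_0 + jZ_L·tanβl)
     = 75·(448 + j87.3)/(75 + j521)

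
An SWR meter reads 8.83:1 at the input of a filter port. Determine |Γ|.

|Γ| ≈ 0.797

|Γ| = (S − 1)/(S + 1) = (8.83 − 1)/(8.83 + 1) = 7.83/9.83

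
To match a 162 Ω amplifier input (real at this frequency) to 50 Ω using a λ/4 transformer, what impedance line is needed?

Z_qwt ≈ 90 Ω

Z_qwt = √(Z_0·R_L) = √(50 × 162) = √8100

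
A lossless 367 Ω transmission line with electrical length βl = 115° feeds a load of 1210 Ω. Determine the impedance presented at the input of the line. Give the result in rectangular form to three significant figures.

Z_in ≈ 133 + j152 Ω

tan(βl) = tan(115°) = -2.14
Z_in = Z_0·(Z_L + jZ_0·tanβl)/(Z_0 + jZ_L·tanβl)
     = 367·(1210 − j787)/(367 − j2590)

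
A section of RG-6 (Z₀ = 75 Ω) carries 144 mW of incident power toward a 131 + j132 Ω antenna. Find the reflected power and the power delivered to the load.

P_reflected ≈ 49.5 mW; P_delivered ≈ 94.5 mW

|Γ| = |(56 + j132)/(206 + j132)| = 0.586
|Γ|² = 0.343
P_refl = |Γ|²·P_inc = 49.5 mW, P_del = (1 − |Γ|²)·P_inc = 94.5 mW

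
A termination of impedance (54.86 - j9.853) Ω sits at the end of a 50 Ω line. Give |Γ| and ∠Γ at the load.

Γ = (Z_L − Z_0)/(Z_L + Z_0) = (4.86 − j9.853)/(104.9 − j9.853)
|Γ| = 11/105 = 0.104

Γ ≈ 0.104 ∠ -58.4°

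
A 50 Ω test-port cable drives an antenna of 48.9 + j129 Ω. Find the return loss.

Γ = (-1.1 + j129)/(98.9 + j129), |Γ| = 0.794
RL = −20·log₁₀|Γ| = −20·log₁₀(0.794)

RL ≈ 2.01 dB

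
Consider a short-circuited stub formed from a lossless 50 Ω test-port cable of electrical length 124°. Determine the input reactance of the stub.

tan(βl) = -1.48
For a short-circuited stub, Z_in = jZ_0·tan(βl)

X_in ≈ -74.1 Ω (capacitive)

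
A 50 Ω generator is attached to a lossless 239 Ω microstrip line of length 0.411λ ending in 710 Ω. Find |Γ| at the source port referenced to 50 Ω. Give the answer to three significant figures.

|Γ| ≈ 0.83

βl = 2π × 0.411 = 148°
tan(βl) = -0.626
Z_in = Z_0·(Z_L + jZ_0·tanβl)/(Z_0 + jZ_L·tanβl) = 222 + j263 Ω
Γ_s = (Z_in − Z_s)/(Z_in + Z_s) = (172 + j263)/(272 + j263), |Γ_s| = 0.83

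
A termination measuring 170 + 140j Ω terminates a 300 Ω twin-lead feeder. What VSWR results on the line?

Γ = (Z_L − Z_0)/(Z_L + Z_0) = (-130 + j140)/(470 + j140)
|Γ| = 191/490 = 0.39
VSWR = (1 + |Γ|)/(1 − |Γ|) = 1.39/0.61

VSWR ≈ 2.28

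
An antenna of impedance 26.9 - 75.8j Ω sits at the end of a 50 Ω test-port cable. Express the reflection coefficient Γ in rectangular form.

Γ ≈ 0.34 − j0.65

Γ = (Z_L − Z_0)/(Z_L + Z_0) = (-23.1 − j75.8)/(76.9 − j75.8)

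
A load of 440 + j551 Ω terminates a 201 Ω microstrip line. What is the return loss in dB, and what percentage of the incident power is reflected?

Γ = (239 + j551)/(641 + j551), |Γ| = 0.711
RL = −20·log₁₀(0.711) = 2.97 dB
P_refl/P_inc = |Γ|² = 0.505

RL ≈ 2.97 dB; 50.5% of incident power reflected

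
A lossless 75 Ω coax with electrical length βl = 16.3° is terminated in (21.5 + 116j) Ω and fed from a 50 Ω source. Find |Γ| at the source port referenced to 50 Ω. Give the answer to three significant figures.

|Γ| ≈ 0.891

tan(βl) = 0.292
Z_in = Z_0·(Z_L + jZ_0·tanβl)/(Z_0 + jZ_L·tanβl) = 76 + j240 Ω
Γ_s = (Z_in − Z_s)/(Z_in + Z_s) = (26 + j240)/(126 + j240), |Γ_s| = 0.891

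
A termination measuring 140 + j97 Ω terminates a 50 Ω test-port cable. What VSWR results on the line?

VSWR ≈ 4.27

Γ = (Z_L − Z_0)/(Z_L + Z_0) = (90 + j97)/(190 + j97)
|Γ| = 132/213 = 0.62
VSWR = (1 + |Γ|)/(1 − |Γ|) = 1.62/0.38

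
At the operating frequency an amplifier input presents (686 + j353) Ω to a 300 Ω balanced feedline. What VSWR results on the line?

VSWR ≈ 3

Γ = (Z_L − Z_0)/(Z_L + Z_0) = (386 + j353)/(986 + j353)
|Γ| = 523/1050 = 0.499
VSWR = (1 + |Γ|)/(1 − |Γ|) = 1.5/0.501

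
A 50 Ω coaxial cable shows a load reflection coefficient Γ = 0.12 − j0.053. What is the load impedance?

Z_L ≈ 63.2 − j6.82 Ω

Z_L = Z_0·(1 + Γ)/(1 − Γ) = 50·(1.12 − j0.053)/(0.88 + j0.053)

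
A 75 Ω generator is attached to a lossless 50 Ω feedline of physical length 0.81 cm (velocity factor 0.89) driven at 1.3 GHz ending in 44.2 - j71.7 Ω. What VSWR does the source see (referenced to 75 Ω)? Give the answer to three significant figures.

VSWR ≈ 4.35

λ = v/f = 0.89·c / 1.3 GHz = 0.205 m
βl = 2π·l/λ = 2π × 0.0394 = 14.2°
tan(βl) = 0.253
Z_in = Z_0·(Z_L + jZ_0·tanβl)/(Z_0 + jZ_L·tanβl) = 24.7 − j47.4 Ω
Γ_s = (Z_in − Z_s)/(Z_in + Z_s) = (-50.3 − j47.4)/(99.7 − j47.4), |Γ_s| = 0.626
VSWR = (1 + |Γ_s|)/(1 − |Γ_s|)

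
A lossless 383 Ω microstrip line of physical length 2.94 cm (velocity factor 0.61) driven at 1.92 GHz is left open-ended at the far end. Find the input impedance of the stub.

λ = v/f = 0.61·c / 1.92 GHz = 0.0953 m
βl = 2π·l/λ = 2π × 0.308 = 111°
tan(βl) = -2.6
For an open-ended stub, Z_in = −jZ_0·cot(βl) = −jZ_0/tan(βl)

Z_in ≈ +j147 Ω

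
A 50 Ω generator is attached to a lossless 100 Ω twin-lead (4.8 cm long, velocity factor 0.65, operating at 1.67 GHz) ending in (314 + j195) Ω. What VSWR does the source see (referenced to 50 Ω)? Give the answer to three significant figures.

VSWR ≈ 6.16

λ = v/f = 0.65·c / 1.67 GHz = 0.117 m
βl = 2π·l/λ = 2π × 0.411 = 148°
tan(βl) = -0.625
Z_in = Z_0·(Z_L + jZ_0·tanβl)/(Z_0 + jZ_L·tanβl) = 49.8 + j104 Ω
Γ_s = (Z_in − Z_s)/(Z_in + Z_s) = (-0.247 + j104)/(99.8 + j104), |Γ_s| = 0.721
VSWR = (1 + |Γ_s|)/(1 − |Γ_s|)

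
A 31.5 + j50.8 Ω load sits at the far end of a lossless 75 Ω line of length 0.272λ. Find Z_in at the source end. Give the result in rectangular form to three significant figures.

βl = 2π × 0.272 = 97.9°
tan(βl) = tan(97.9°) = -7.19
Z_in = Z_0·(Z_L + jZ_0·tanβl)/(Z_0 + jZ_L·tanβl)
     = 75·(31.5 − j488)/(440 − j226)

Z_in ≈ 38.1 − j63.6 Ω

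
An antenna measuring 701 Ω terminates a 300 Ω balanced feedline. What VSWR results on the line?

VSWR ≈ 2.34

Γ = (701 − 300)/(701 + 300) = 0.401
VSWR = (1 + 0.401)/(1 − 0.401)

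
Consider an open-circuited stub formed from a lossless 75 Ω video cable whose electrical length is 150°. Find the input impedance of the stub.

tan(βl) = -0.577
For an open-circuited stub, Z_in = −jZ_0·cot(βl) = −jZ_0/tan(βl)

Z_in ≈ +j130 Ω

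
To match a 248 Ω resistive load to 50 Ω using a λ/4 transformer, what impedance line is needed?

Z_qwt = √(Z_0·R_L) = √(50 × 248) = √12400

Z_qwt ≈ 111 Ω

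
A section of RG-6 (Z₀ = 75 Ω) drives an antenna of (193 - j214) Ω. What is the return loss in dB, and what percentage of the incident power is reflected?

Γ = (118 − j214)/(268 − j214), |Γ| = 0.713
RL = −20·log₁₀(0.713) = 2.94 dB
P_refl/P_inc = |Γ|² = 0.508

RL ≈ 2.94 dB; 50.8% of incident power reflected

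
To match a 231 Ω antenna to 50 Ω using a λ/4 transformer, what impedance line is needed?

Z_qwt ≈ 107 Ω

Z_qwt = √(Z_0·R_L) = √(50 × 231) = √11550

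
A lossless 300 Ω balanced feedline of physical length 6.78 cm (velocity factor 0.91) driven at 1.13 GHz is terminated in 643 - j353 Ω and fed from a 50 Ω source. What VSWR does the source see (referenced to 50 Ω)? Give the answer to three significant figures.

VSWR ≈ 4.75

λ = v/f = 0.91·c / 1.13 GHz = 0.242 m
βl = 2π·l/λ = 2π × 0.281 = 101°
tan(βl) = -5.13
Z_in = Z_0·(Z_L + jZ_0·tanβl)/(Z_0 + jZ_L·tanβl) = 120 + j113 Ω
Γ_s = (Z_in − Z_s)/(Z_in + Z_s) = (70.1 + j113)/(170 + j113), |Γ_s| = 0.652
VSWR = (1 + |Γ_s|)/(1 − |Γ_s|)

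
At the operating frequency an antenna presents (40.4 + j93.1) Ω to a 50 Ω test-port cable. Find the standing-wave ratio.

Γ = (Z_L − Z_0)/(Z_L + Z_0) = (-9.6 + j93.1)/(90.4 + j93.1)
|Γ| = 93.6/130 = 0.721
VSWR = (1 + |Γ|)/(1 − |Γ|) = 1.72/0.279

VSWR ≈ 6.17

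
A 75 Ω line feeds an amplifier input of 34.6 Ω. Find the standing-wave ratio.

Γ = (34.6 − 75)/(34.6 + 75) = -0.369
VSWR = (1 + 0.369)/(1 − 0.369)

VSWR ≈ 2.17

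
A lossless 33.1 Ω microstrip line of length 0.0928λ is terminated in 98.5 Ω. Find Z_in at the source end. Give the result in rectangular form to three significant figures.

Z_in ≈ 29.1 − j35.3 Ω

βl = 2π × 0.0928 = 33.4°
tan(βl) = tan(33.4°) = 0.66
Z_in = Z_0·(Z_L + jZ_0·tanβl)/(Z_0 + jZ_L·tanβl)
     = 33.1·(98.5 + j21.8)/(33.1 + j65)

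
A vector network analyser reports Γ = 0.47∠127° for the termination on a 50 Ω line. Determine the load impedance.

Z_L ≈ 21.8 + j21 Ω

Z_L = Z_0·(1 + Γ)/(1 − Γ) = 50·(0.717 + j0.375)/(1.28 − j0.375)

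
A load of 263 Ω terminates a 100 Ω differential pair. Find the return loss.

Γ = (263 − 100)/(263 + 100) = 0.449
RL = −20·log₁₀|Γ| = −20·log₁₀(0.449)

RL ≈ 6.95 dB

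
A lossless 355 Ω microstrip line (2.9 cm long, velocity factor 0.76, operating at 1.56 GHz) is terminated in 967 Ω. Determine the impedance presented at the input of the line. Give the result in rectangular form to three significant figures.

λ = v/f = 0.76·c / 1.56 GHz = 0.146 m
βl = 2π·l/λ = 2π × 0.198 = 71.4°
tan(βl) = tan(71.4°) = 2.98
Z_in = Z_0·(Z_L + jZ_0·tanβl)/(Z_0 + jZ_L·tanβl)
     = 355·(967 + j1060)/(355 + j2880)

Z_in ≈ 143 − j102 Ω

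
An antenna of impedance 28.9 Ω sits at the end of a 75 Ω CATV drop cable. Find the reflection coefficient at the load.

Γ = (Z_L − Z_0)/(Z_L + Z_0) = (28.9 − 75)/(28.9 + 75) = -46.1/103.9

Γ = -0.444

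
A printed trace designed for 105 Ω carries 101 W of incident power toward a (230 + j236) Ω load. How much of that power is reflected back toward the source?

|Γ| = |(125 + j236)/(335 + j236)| = 0.652
|Γ|² = 0.425
P_refl = |Γ|²·P_inc = 42.9 W, P_del = (1 − |Γ|²)·P_inc = 58.1 W

P_reflected ≈ 42.9 W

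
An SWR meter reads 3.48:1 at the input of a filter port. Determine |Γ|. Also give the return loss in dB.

|Γ| = (S − 1)/(S + 1) = (3.48 − 1)/(3.48 + 1) = 2.48/4.48
RL = −20·log₁₀|Γ| = −20·log₁₀(0.554)

|Γ| ≈ 0.554; return loss ≈ 5.14 dB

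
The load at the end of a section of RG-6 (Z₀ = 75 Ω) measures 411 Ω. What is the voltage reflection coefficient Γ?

Γ = (Z_L − Z_0)/(Z_L + Z_0) = (411 − 75)/(411 + 75) = 336/486

Γ = 0.691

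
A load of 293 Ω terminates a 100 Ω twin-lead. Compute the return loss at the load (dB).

Γ = (293 − 100)/(293 + 100) = 0.491
RL = −20·log₁₀|Γ| = −20·log₁₀(0.491)

RL ≈ 6.18 dB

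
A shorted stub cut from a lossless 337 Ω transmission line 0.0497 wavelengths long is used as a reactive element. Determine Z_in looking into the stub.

βl = 2π × 0.0497 = 17.9°
tan(βl) = 0.323
For a shorted stub, Z_in = jZ_0·tan(βl)

Z_in ≈ +j109 Ω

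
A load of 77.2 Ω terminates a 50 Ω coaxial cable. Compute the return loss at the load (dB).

Γ = (77.2 − 50)/(77.2 + 50) = 0.214
RL = −20·log₁₀|Γ| = −20·log₁₀(0.214)

RL ≈ 13.4 dB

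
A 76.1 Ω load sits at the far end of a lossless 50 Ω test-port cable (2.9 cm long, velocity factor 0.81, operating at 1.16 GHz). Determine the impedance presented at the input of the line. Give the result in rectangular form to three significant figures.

Z_in ≈ 43 − j18.3 Ω

λ = v/f = 0.81·c / 1.16 GHz = 0.209 m
βl = 2π·l/λ = 2π × 0.138 = 49.8°
tan(βl) = tan(49.8°) = 1.18
Z_in = Z_0·(Z_L + jZ_0·tanβl)/(Z_0 + jZ_L·tanβl)
     = 50·(76.1 + j59.2)/(50 + j90.2)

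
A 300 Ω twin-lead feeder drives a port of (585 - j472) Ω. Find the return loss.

Γ = (285 − j472)/(885 − j472), |Γ| = 0.55
RL = −20·log₁₀|Γ| = −20·log₁₀(0.55)

RL ≈ 5.2 dB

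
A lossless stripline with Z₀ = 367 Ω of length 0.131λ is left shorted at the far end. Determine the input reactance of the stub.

βl = 2π × 0.131 = 47.2°
tan(βl) = 1.08
For a shorted stub, Z_in = jZ_0·tan(βl)

X_in ≈ 396 Ω (inductive)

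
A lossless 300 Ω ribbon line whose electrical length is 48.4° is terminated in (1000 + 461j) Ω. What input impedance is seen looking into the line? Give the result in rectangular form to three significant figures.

tan(βl) = tan(48.4°) = 1.13
Z_in = Z_0·(Z_L + jZ_0·tanβl)/(Z_0 + jZ_L·tanβl)
     = 300·(1000 + j799)/(-219 + j1130)

Z_in ≈ 155 − j297 Ω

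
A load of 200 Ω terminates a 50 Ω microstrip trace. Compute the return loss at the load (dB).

Γ = (200 − 50)/(200 + 50) = 0.6
RL = −20·log₁₀|Γ| = −20·log₁₀(0.6)

RL ≈ 4.44 dB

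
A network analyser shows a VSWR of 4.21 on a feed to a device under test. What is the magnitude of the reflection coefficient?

|Γ| = (S − 1)/(S + 1) = (4.21 − 1)/(4.21 + 1) = 3.21/5.21

|Γ| ≈ 0.616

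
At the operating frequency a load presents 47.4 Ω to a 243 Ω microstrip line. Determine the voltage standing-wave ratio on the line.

VSWR ≈ 5.13

For a purely resistive load, VSWR = R_L/Z_0 or Z_0/R_L (whichever > 1) = 243/47.4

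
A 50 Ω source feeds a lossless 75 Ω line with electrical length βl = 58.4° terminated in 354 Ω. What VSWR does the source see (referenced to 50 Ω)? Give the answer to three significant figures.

VSWR ≈ 4.26

tan(βl) = 1.63
Z_in = Z_0·(Z_L + jZ_0·tanβl)/(Z_0 + jZ_L·tanβl) = 21.5 − j43.3 Ω
Γ_s = (Z_in − Z_s)/(Z_in + Z_s) = (-28.5 − j43.3)/(71.5 − j43.3), |Γ_s| = 0.62
VSWR = (1 + |Γ_s|)/(1 − |Γ_s|)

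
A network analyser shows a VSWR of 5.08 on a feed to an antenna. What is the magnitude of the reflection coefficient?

|Γ| ≈ 0.671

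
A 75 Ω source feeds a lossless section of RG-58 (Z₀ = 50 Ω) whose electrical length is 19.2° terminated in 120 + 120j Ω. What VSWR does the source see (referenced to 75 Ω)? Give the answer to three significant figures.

tan(βl) = 0.348
Z_in = Z_0·(Z_L + jZ_0·tanβl)/(Z_0 + jZ_L·tanβl) = 185 − j107 Ω
Γ_s = (Z_in − Z_s)/(Z_in + Z_s) = (110 − j107)/(260 − j107), |Γ_s| = 0.546
VSWR = (1 + |Γ_s|)/(1 − |Γ_s|)

VSWR ≈ 3.41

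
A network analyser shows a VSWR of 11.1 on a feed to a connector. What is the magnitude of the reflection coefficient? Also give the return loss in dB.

|Γ| ≈ 0.835; return loss ≈ 1.57 dB

|Γ| = (S − 1)/(S + 1) = (11.1 − 1)/(11.1 + 1) = 10.1/12.1
RL = −20·log₁₀|Γ| = −20·log₁₀(0.835)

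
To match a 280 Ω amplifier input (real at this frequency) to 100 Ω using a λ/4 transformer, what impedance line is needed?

Z_qwt ≈ 167 Ω

Z_qwt = √(Z_0·R_L) = √(100 × 280) = √28000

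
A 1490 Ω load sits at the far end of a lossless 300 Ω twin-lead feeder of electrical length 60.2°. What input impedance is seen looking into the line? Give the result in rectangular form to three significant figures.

Z_in ≈ 79.2 − j163 Ω

tan(βl) = tan(60.2°) = 1.75
Z_in = Z_0·(Z_L + jZ_0·tanβl)/(Z_0 + jZ_L·tanβl)
     = 300·(1490 + j524)/(300 + j2600)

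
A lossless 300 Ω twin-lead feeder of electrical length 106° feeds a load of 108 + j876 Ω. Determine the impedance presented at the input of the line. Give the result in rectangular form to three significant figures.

Z_in ≈ 11.2 − j14 Ω

tan(βl) = tan(106°) = -3.49
Z_in = Z_0·(Z_L + jZ_0·tanβl)/(Z_0 + jZ_L·tanβl)
     = 300·(108 − j170)/(3350 − j377)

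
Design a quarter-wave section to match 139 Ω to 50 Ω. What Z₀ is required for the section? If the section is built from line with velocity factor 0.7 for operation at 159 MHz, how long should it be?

Z_qwt ≈ 83.4 Ω; length ≈ 33 cm

Z_qwt = √(Z_0·R_L) = √(50 × 139) = √6950
λ = 0.7·c/f = 1.32 m, so l = λ/4 = 0.33 m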